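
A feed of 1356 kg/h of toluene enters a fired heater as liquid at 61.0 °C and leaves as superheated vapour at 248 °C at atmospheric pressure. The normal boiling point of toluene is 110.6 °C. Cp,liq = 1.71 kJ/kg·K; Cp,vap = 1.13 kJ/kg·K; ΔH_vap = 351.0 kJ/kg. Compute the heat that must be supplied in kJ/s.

liquid 61.0→110.6 °C: 84.816 kJ/kg
vaporisation at 110.6 °C: 351 kJ/kg
vapour 110.6→248 °C: 155.26 kJ/kg
Δh = 84.816 + 351 + 155.26 = 591.08 kJ/kg
Q = ṁ·Δh = 1356 kg/h × 591.08 kJ/kg = 801500 kJ/h
|Q| = 222.64 kW

Q = 223 kJ/s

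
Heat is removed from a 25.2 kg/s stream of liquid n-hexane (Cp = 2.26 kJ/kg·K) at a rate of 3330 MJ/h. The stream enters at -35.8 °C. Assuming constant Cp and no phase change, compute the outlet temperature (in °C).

Q = 3330 MJ/h = 925 kJ/s
ΔT = Q/(ṁ·Cp) = 925/(25.2×2.26) = 16.242 K
T_out = -35.8 − 16.242 = -52.042 °C

T_out = -52.0 °C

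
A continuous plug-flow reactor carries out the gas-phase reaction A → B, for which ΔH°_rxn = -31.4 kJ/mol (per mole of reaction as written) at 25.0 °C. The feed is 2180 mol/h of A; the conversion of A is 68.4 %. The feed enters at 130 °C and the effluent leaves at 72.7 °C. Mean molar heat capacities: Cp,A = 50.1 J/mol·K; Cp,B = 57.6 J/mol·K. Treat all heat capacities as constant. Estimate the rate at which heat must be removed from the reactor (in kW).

Q_out = 14.6 kW

Extent of reaction ξ = 0.684 × 2180 = 1491.1 mol/h
Reaction term: ξ·ΔH°_rxn = 1491.1 × -31.4 = -46821 kJ/h
Sensible, feed 130→25 °C: -11468 kJ/h
Outlet flows (mol/h): A 688.88, B 1491.1
Sensible, products 25→72.7 °C: 5743.1 kJ/h
Q = ΔH = -52546 kJ/h = -14.596 kW
Heat removed = 14.596 kW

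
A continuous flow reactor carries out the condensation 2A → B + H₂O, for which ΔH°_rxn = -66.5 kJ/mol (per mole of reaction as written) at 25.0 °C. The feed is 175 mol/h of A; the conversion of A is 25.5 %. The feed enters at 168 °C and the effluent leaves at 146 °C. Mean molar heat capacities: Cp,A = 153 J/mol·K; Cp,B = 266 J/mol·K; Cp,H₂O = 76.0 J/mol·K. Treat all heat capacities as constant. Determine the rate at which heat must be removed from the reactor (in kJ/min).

Q_out = 32.9 kJ/min

Extent of reaction ξ = 0.255 × 175 / 2 = 22.312 mol/h
Reaction term: ξ·ΔH°_rxn = 22.312 × -66.5 = -1483.8 kJ/h
Sensible, feed 168→25 °C: -3828.8 kJ/h
Outlet flows (mol/h): A 130.38, B 22.312, H₂O 22.312
Sensible, products 25→146 °C: 3337 kJ/h
Q = ΔH = -1975.6 kJ/h = -0.54879 kW
Heat removed = 32.927 kJ/min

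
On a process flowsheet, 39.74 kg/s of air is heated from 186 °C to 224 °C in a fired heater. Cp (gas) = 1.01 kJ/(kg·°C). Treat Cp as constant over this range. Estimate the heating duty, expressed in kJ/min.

Q = ṁ·Cp·ΔT = 39.74 × 1.01 × (224 − 186) = 1525.2 kJ/s
Heating duty = 91513 kJ/min

Q = 91500 kJ/min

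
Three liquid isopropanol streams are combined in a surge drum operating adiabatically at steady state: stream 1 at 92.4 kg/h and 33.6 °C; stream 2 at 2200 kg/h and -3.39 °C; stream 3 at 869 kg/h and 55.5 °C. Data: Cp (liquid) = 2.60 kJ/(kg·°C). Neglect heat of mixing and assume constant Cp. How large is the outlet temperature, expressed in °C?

T_out = 13.9 °C

Energy balance with Q = 0: Σ ṁᵢCp,ᵢ(T_out − Tᵢ) = 0
T_out = Σ ṁᵢCp,ᵢTᵢ / Σ ṁᵢCp,ᵢ
      = 114080 / 8219.6 = 13.879 °C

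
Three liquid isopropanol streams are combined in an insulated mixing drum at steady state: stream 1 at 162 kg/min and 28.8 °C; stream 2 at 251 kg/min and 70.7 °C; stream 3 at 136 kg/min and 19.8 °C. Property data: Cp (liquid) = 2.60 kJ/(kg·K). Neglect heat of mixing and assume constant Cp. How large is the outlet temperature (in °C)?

No heat crosses the boundary, so H_out = H_in.
Σ ṁᵢCp,ᵢTᵢ = 162×2.60×28.8 + 251×2.60×70.7 + 136×2.60×19.8 = 65271
Σ ṁᵢCp,ᵢ = 162×2.60 + 251×2.60 + 136×2.60 = 1427.4
T_out = 65271 / 1427.4 = 45.727 °C

T_out = 45.7 °C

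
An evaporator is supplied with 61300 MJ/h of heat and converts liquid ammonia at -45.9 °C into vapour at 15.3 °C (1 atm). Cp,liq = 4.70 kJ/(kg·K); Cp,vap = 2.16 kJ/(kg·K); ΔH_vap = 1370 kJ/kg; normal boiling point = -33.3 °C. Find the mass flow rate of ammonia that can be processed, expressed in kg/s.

ṁ = 11.1 kg/s

Δh = 4.70×(-33.3−-45.9) + 1370 + 2.16×(15.3−-33.3) = 1534.2 kJ/kg
Q = 61300 MJ/h = 17028 kJ/s = 17028 kJ/s
ṁ = Q/Δh = 17028 / 1534.2 = 11.099 kg/s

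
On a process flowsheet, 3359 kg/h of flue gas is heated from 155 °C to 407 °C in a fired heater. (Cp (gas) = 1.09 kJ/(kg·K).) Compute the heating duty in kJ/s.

Q = 256 kJ/s

Q = ṁ·Cp·ΔT = 3359 × 1.09 × (407 − 155) = 922650 kJ/h
Converting: 922650 / 3600 s = 256.29 kW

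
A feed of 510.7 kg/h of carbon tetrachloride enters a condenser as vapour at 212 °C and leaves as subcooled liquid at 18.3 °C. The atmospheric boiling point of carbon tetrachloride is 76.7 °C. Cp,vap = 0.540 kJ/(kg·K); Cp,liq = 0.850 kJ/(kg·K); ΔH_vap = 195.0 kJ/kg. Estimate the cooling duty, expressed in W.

vapour 212→76.7 °C: -73.062 kJ/kg
condensation at 76.7 °C: -195 kJ/kg
liquid 76.7→18.3 °C: -49.64 kJ/kg
Δh = -73.062 + -195 + -49.64 = -317.7 kJ/kg
Q = ṁ·Δh = 510.7 kg/h × -317.7 kJ/kg = -162250 kJ/h
|Q| = 45.07 kW = 45070 W

Q_c = 45100 W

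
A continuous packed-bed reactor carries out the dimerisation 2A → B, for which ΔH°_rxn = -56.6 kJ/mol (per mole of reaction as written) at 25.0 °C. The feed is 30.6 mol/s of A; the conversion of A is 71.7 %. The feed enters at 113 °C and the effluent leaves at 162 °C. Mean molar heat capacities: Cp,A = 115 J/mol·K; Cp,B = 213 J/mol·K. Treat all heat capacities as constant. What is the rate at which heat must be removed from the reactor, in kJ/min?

Extent of reaction ξ = 0.717 × 30.6 / 2 = 10.97 mol/s
Reaction term: ξ·ΔH°_rxn = 10.97 × -56.6 = -620.91 kJ/s
Sensible, feed 113→25 °C: -309.67 kJ/s
Outlet flows (mol/s): A 8.6598, B 10.97
Sensible, products 25→162 °C: 456.55 kJ/s
Q = ΔH = -474.03 kJ/s = -474.03 kW
Heat removed = 28442 kJ/min

Q_out = 28400 kJ/min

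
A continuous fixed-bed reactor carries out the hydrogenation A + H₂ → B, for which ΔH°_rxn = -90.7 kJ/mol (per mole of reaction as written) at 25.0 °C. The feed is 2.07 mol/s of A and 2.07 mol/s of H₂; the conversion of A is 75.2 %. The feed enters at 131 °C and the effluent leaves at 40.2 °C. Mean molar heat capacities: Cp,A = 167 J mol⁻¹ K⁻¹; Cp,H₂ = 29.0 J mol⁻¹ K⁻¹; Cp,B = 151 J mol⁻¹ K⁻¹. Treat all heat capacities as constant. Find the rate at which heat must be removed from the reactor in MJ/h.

Q_out = 645 MJ/h

Extent of reaction ξ = 0.752 × 2.07 = 1.5566 mol/s
Reaction term: ξ·ΔH°_rxn = 1.5566 × -90.7 = -141.19 kJ/s
Sensible, feed 131→25 °C: -43.006 kJ/s
Outlet flows (mol/s): A 0.51336, H₂ 0.51336, B 1.5566
Sensible, products 25→40.2 °C: 5.1022 kJ/s
Q = ΔH = -179.09 kJ/s = -179.09 kW
Heat removed = 644.73 MJ/h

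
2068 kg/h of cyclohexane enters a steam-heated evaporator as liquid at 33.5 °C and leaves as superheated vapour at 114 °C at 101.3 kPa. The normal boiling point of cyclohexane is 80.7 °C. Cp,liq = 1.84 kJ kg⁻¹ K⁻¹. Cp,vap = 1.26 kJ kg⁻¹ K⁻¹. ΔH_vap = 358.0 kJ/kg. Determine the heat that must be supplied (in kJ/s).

liquid 33.5→80.7 °C: 86.848 kJ/kg
vaporisation at 80.7 °C: 358 kJ/kg
vapour 80.7→114 °C: 41.958 kJ/kg
Δh = 86.848 + 358 + 41.958 = 486.81 kJ/kg
Q = ṁ·Δh = 2068 kg/h × 486.81 kJ/kg = 1.0067e+06 kJ/h
|Q| = 279.64 kW

Q = 280 kJ/s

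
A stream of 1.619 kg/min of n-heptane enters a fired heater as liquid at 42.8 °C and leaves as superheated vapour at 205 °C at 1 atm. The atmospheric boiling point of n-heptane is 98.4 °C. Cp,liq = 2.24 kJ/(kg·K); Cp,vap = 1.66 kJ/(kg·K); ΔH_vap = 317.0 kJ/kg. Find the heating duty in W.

Q = 16700 W

liquid 42.8→98.4 °C: 124.54 kJ/kg
vaporisation at 98.4 °C: 317 kJ/kg
vapour 98.4→205 °C: 176.96 kJ/kg
Δh = 124.54 + 317 + 176.96 = 618.5 kJ/kg
Q = ṁ·Δh = 1.619 kg/min × 618.5 kJ/kg = 1001.4 kJ/min
|Q| = 16.689 kW = 16689 W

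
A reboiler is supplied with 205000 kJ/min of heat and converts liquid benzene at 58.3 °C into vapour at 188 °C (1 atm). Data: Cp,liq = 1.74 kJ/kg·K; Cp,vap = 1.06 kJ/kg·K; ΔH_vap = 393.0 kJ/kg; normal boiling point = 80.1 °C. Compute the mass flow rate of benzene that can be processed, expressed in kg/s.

ṁ = 6.27 kg/s

Δh = 1.74×(80.1−58.3) + 393.0 + 1.06×(188−80.1) = 545.31 kJ/kg
Q = 205000 kJ/min = 3416.7 kJ/s = 3416.7 kJ/s
ṁ = Q/Δh = 3416.7 / 545.31 = 6.2656 kg/s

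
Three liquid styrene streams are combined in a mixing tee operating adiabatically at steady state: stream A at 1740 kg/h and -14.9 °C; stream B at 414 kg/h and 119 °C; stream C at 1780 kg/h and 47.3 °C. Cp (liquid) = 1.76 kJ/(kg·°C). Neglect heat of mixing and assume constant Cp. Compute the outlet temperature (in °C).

T_out = 27.3 °C

No heat crosses the boundary, so H_out = H_in.
T_out = Σ ṁᵢCp,ᵢTᵢ / Σ ṁᵢCp,ᵢ
      = 189260 / 6923.8 = 27.335 °C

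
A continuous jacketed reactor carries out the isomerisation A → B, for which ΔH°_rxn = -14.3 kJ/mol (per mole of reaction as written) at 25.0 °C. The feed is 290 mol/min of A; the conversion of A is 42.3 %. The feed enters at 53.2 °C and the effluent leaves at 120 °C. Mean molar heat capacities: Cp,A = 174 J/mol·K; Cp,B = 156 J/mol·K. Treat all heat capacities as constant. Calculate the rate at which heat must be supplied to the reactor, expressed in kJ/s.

Q_in = 23.4 kJ/s

Extent of reaction ξ = 0.423 × 290 = 122.67 mol/min
Reaction term: ξ·ΔH°_rxn = 122.67 × -14.3 = -1754.2 kJ/min
Sensible, feed 53.2→25 °C: -1423 kJ/min
Outlet flows (mol/min): A 167.33, B 122.67
Sensible, products 25→120 °C: 4583.9 kJ/min
Q = ΔH = 1406.8 kJ/min = 23.446 kW
Heat supplied = 23.446 kJ/s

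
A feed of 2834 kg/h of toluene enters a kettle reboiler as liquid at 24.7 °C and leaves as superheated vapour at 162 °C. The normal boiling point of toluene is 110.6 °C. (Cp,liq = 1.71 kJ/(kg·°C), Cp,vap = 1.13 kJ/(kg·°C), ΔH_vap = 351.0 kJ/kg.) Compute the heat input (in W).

Q = 438000 W

liquid 24.7→110.6 °C: 146.89 kJ/kg
vaporisation at 110.6 °C: 351 kJ/kg
vapour 110.6→162 °C: 58.082 kJ/kg
Δh = 146.89 + 351 + 58.082 = 555.97 kJ/kg
Q = ṁ·Δh = 2834 kg/h × 555.97 kJ/kg = 1.5756e+06 kJ/h
|Q| = 437.67 kW = 437670 W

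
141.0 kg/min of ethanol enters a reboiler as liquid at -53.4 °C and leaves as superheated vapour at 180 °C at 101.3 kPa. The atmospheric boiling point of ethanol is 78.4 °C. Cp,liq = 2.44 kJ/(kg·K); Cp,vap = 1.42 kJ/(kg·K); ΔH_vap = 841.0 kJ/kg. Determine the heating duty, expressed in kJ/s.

liquid -53.4→78.4 °C: 321.59 kJ/kg
vaporisation at 78.4 °C: 841 kJ/kg
vapour 78.4→180 °C: 144.27 kJ/kg
Δh = 321.59 + 841 + 144.27 = 1306.9 kJ/kg
Q = ṁ·Δh = 141.0 kg/min × 1306.9 kJ/kg = 184270 kJ/min
|Q| = 3071.1 kW

Q = 3070 kJ/s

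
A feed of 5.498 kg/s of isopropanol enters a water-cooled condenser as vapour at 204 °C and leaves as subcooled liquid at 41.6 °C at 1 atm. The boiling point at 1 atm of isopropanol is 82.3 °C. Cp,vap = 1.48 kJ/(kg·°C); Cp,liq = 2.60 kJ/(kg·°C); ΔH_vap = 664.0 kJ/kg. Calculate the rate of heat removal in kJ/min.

Q_c = 313000 kJ/min

vapour 204→82.3 °C: -180.12 kJ/kg
condensation at 82.3 °C: -664 kJ/kg
liquid 82.3→41.6 °C: -105.82 kJ/kg
Δh = -180.12 + -664 + -105.82 = -949.94 kJ/kg
Q = ṁ·Δh = 5.498 kg/s × -949.94 kJ/kg = -5222.7 kJ/s
|Q| = 5222.7 kW = 313360 kJ/min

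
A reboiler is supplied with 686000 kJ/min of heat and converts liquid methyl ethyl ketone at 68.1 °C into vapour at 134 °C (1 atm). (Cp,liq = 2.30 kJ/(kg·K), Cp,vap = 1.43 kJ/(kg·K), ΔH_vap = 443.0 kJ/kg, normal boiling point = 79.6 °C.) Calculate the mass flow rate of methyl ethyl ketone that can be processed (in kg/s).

ṁ = 20.9 kg/s

Δh = 2.30×(79.6−68.1) + 443.0 + 1.43×(134−79.6) = 547.24 kJ/kg
Q = 686000 kJ/min = 11433 kJ/s = 11433 kJ/s
ṁ = Q/Δh = 11433 / 547.24 = 20.893 kg/s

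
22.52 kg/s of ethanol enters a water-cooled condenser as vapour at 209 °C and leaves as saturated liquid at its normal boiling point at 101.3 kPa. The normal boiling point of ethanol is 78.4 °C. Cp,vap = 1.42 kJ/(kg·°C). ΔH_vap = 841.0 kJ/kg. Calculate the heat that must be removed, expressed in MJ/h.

Q_c = 83200 MJ/h

vapour 209→78.4 °C: -185.45 kJ/kg
condensation at 78.4 °C: -841 kJ/kg
Δh = -185.45 + -841 = -1026.5 kJ/kg
Q = ṁ·Δh = 22.52 kg/s × -1026.5 kJ/kg = -23116 kJ/s
|Q| = 23116 kW = 83217 MJ/h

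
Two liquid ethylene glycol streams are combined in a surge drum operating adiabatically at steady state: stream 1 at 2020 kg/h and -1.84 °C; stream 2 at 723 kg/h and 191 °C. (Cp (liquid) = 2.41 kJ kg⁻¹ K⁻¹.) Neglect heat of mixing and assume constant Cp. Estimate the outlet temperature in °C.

T_out = 49.0 °C

Adiabatic, steady state ⇒ Σ ṁᵢCp,ᵢ(T_out − Tᵢ) = 0
T_out = Σ ṁᵢCp,ᵢTᵢ / Σ ṁᵢCp,ᵢ
      = 323850 / 6610.6 = 48.989 °C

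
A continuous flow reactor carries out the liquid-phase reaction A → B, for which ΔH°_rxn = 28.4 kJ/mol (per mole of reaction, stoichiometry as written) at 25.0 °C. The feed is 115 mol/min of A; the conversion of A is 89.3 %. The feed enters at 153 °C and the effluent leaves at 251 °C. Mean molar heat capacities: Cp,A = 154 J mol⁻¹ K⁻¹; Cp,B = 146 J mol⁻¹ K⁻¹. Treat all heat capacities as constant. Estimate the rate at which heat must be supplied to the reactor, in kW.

Q_in = 74.4 kW

Extent of reaction ξ = 0.893 × 115 = 102.7 mol/min
Reaction term: ξ·ΔH°_rxn = 102.7 × 28.4 = 2916.5 kJ/min
Sensible, feed 153→25 °C: -2266.9 kJ/min
Outlet flows (mol/min): A 12.305, B 102.7
Sensible, products 25→251 °C: 3816.8 kJ/min
Q = ΔH = 4466.4 kJ/min = 74.441 kW
Heat supplied = 74.441 kW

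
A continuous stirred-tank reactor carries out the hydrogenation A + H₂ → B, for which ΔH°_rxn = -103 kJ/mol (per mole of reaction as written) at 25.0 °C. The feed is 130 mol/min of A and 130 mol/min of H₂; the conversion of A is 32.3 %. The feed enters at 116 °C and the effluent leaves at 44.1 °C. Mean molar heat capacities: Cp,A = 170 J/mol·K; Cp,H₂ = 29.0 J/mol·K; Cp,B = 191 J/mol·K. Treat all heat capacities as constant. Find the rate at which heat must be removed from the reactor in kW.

Extent of reaction ξ = 0.323 × 130 = 41.99 mol/min
Reaction term: ξ·ΔH°_rxn = 41.99 × -103 = -4325 kJ/min
Sensible, feed 116→25 °C: -2354.2 kJ/min
Outlet flows (mol/min): A 88.01, H₂ 88.01, B 41.99
Sensible, products 25→44.1 °C: 487.7 kJ/min
Q = ΔH = -6191.4 kJ/min = -103.19 kW
Heat removed = 103.19 kW

Q_out = 103 kW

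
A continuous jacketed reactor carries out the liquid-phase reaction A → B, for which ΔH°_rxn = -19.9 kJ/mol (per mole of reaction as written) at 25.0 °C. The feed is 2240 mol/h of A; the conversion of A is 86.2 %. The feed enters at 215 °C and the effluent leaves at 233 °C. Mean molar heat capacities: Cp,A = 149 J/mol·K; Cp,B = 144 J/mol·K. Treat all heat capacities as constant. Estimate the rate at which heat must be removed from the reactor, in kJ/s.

Extent of reaction ξ = 0.862 × 2240 = 1930.9 mol/h
Reaction term: ξ·ΔH°_rxn = 1930.9 × -19.9 = -38425 kJ/h
Sensible, feed 215→25 °C: -63414 kJ/h
Outlet flows (mol/h): A 309.12, B 1930.9
Sensible, products 25→233 °C: 67414 kJ/h
Q = ΔH = -34425 kJ/h = -9.5625 kW
Heat removed = 9.5625 kJ/s

Q_out = 9.56 kJ/s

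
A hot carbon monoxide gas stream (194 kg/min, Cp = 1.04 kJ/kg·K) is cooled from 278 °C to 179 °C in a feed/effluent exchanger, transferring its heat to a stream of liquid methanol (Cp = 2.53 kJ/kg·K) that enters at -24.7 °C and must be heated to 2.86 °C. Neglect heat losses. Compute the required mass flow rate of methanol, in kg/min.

ṁ_c = 286 kg/min

Heat released by hot stream: Q = 194 × 1.04 × (278 − 179) = 19974 kJ/min
Energy balance on cold side (adiabatic exchanger): Q = ṁ_c·Cp_c·(T_c,out − T_c,in)
ṁ_c = 19974 / [2.53 × (2.86 − -24.7)] = 286.46 kg/min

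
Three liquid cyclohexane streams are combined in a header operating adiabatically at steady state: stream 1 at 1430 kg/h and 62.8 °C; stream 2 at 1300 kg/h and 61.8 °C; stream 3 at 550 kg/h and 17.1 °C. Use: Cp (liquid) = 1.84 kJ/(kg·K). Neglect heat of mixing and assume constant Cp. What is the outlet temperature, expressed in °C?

T_out = 54.7 °C

No heat crosses the boundary, so H_out = H_in.
Σ ṁᵢCp,ᵢTᵢ = 1430×1.84×62.8 + 1300×1.84×61.8 + 550×1.84×17.1 = 330370
Σ ṁᵢCp,ᵢ = 1430×1.84 + 1300×1.84 + 550×1.84 = 6035.2
T_out = 330370 / 6035.2 = 54.741 °C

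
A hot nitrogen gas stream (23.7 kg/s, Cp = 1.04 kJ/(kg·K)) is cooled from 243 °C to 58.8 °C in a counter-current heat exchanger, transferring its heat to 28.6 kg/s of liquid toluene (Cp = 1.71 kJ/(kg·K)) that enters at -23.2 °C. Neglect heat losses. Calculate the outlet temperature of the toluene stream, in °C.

Heat released by hot stream: Q = 23.7 × 1.04 × (243 − 58.8) = 4540.2 kJ/s
Energy balance on cold side (adiabatic exchanger): Q = ṁ_c·Cp_c·(T_c,out − T_c,in)
T_c,out = -23.2 + 4540.2/(28.6 × 1.71) = 69.634 °C

T_c,out = 69.6 °C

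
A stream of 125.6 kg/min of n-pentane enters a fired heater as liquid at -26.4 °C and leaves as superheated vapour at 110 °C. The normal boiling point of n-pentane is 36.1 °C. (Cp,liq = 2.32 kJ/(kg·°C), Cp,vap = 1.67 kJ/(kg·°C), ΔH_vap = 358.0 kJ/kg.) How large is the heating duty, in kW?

liquid -26.4→36.1 °C: 145 kJ/kg
vaporisation at 36.1 °C: 358 kJ/kg
vapour 36.1→110 °C: 123.41 kJ/kg
Δh = 145 + 358 + 123.41 = 626.41 kJ/kg
Q = ṁ·Δh = 125.6 kg/min × 626.41 kJ/kg = 78677 kJ/min
|Q| = 1311.3 kW

Q = 1310 kW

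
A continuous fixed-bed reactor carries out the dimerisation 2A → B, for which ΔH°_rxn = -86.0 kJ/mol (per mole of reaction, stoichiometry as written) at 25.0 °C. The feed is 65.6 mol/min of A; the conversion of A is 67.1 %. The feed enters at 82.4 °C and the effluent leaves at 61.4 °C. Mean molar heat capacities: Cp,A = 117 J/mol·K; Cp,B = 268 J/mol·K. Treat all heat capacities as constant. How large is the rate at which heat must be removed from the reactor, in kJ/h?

Q_out = 122000 kJ/h

Extent of reaction ξ = 0.671 × 65.6 / 2 = 22.009 mol/min
Reaction term: ξ·ΔH°_rxn = 22.009 × -86.0 = -1892.8 kJ/min
Sensible, feed 82.4→25 °C: -440.56 kJ/min
Outlet flows (mol/min): A 21.582, B 22.009
Sensible, products 25→61.4 °C: 306.62 kJ/min
Q = ΔH = -2026.7 kJ/min = -33.778 kW
Heat removed = 121600 kJ/h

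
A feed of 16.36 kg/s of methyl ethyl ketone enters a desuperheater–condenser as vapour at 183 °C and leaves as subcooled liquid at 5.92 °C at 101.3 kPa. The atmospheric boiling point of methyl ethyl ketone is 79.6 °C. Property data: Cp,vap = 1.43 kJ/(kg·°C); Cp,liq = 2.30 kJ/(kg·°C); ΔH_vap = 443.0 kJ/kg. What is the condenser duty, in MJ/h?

vapour 183→79.6 °C: -147.86 kJ/kg
condensation at 79.6 °C: -443 kJ/kg
liquid 79.6→5.92 °C: -169.46 kJ/kg
Δh = -147.86 + -443 + -169.46 = -760.33 kJ/kg
Q = ṁ·Δh = 16.36 kg/s × -760.33 kJ/kg = -12439 kJ/s
|Q| = 12439 kW = 44780 MJ/h

Q_c = 44800 MJ/h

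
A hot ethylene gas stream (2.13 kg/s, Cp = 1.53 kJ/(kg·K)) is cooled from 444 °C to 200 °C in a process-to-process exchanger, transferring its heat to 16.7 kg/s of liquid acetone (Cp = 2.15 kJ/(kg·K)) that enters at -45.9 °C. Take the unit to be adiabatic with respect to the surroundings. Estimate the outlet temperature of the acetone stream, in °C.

Heat released by hot stream: Q = 2.13 × 1.53 × (444 − 200) = 795.17 kJ/s
Energy balance on cold side (adiabatic exchanger): Q = ṁ_c·Cp_c·(T_c,out − T_c,in)
T_c,out = -45.9 + 795.17/(16.7 × 2.15) = -23.753 °C

T_c,out = -23.8 °C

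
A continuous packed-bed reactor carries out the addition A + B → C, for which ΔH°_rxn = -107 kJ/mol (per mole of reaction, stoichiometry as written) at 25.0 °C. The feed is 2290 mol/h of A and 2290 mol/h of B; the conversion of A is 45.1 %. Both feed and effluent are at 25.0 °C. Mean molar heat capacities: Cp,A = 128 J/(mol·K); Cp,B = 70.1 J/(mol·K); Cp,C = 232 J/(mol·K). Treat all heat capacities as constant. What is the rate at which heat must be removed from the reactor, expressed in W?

Q_out = 30700 W

Extent of reaction ξ = 0.451 × 2290 = 1032.8 mol/h
Reaction term: ξ·ΔH°_rxn = 1032.8 × -107 = -110510 kJ/h
Q = ΔH = -110510 kJ/h = -30.697 kW
Heat removed = 30697 W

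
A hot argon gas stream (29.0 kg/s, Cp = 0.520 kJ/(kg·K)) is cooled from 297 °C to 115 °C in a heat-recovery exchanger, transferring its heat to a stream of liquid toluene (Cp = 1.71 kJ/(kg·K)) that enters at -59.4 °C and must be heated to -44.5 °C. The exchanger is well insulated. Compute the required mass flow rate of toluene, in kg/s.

ṁ_c = 108 kg/s

Heat released by hot stream: Q = 29.0 × 0.520 × (297 − 115) = 2744.6 kJ/s
Energy balance on cold side (adiabatic exchanger): Q = ṁ_c·Cp_c·(T_c,out − T_c,in)
ṁ_c = 2744.6 / [1.71 × (-44.5 − -59.4)] = 107.72 kg/s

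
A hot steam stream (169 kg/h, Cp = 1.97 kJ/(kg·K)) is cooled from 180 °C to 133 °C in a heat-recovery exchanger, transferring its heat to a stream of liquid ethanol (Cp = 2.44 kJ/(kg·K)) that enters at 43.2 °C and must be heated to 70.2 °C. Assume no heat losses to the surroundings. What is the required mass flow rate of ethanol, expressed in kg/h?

ṁ_c = 238 kg/h

Heat released by hot stream: Q = 169 × 1.97 × (180 − 133) = 15648 kJ/h
Energy balance on cold side (adiabatic exchanger): Q = ṁ_c·Cp_c·(T_c,out − T_c,in)
ṁ_c = 15648 / [2.44 × (70.2 − 43.2)] = 237.52 kg/h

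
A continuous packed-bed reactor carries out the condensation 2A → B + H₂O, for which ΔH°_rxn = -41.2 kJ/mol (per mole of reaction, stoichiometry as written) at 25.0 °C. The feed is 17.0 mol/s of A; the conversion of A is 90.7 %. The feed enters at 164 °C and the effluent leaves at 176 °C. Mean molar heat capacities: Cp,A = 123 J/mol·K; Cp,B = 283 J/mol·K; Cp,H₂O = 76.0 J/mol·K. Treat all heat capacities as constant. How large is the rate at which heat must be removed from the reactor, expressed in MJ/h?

Q_out = 580 MJ/h

Extent of reaction ξ = 0.907 × 17.0 / 2 = 7.7095 mol/s
Reaction term: ξ·ΔH°_rxn = 7.7095 × -41.2 = -317.63 kJ/s
Sensible, feed 164→25 °C: -290.65 kJ/s
Outlet flows (mol/s): A 1.581, B 7.7095, H₂O 7.7095
Sensible, products 25→176 °C: 447.29 kJ/s
Q = ΔH = -160.99 kJ/s = -160.99 kW
Heat removed = 579.57 MJ/h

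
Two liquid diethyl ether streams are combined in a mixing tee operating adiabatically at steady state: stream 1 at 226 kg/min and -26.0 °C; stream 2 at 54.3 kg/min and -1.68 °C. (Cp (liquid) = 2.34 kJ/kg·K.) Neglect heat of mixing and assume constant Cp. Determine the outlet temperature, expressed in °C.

T_out = -21.3 °C

Adiabatic, steady state ⇒ Σ ṁᵢCp,ᵢ(T_out − Tᵢ) = 0
T_out = Σ ṁᵢCp,ᵢTᵢ / Σ ṁᵢCp,ᵢ
      = -13963 / 655.9 = -21.289 °C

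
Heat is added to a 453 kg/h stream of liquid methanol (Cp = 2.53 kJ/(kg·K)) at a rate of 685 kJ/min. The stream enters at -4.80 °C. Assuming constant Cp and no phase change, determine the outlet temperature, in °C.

T_out = 31.1 °C

Q = 685 kJ/min = 41100 kJ/h
ΔT = Q/(ṁ·Cp) = 41100/(453×2.53) = 35.861 K
T_out = -4.80 + 35.861 = 31.061 °C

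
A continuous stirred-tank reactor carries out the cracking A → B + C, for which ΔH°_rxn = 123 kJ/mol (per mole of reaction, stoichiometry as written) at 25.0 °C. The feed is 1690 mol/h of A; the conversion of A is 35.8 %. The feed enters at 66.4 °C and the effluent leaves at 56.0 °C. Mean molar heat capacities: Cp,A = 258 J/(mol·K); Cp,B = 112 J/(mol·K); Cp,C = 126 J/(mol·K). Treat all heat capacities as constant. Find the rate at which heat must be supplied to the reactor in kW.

Extent of reaction ξ = 0.358 × 1690 = 605.02 mol/h
Reaction term: ξ·ΔH°_rxn = 605.02 × 123 = 74417 kJ/h
Sensible, feed 66.4→25 °C: -18051 kJ/h
Outlet flows (mol/h): A 1085, B 605.02, C 605.02
Sensible, products 25→56.0 °C: 13142 kJ/h
Q = ΔH = 69508 kJ/h = 19.308 kW
Heat supplied = 19.308 kW

Q_in = 19.3 kW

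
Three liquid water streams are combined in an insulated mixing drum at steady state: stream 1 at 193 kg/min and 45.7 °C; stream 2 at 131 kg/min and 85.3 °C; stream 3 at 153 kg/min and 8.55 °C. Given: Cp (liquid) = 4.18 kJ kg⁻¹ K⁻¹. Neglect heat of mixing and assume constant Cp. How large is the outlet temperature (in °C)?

T_out = 44.7 °C

Energy balance with Q = 0: Σ ṁᵢCp,ᵢ(T_out − Tᵢ) = 0
Σ ṁᵢCp,ᵢTᵢ = 193×4.18×45.7 + 131×4.18×85.3 + 153×4.18×8.55 = 89045
Σ ṁᵢCp,ᵢ = 193×4.18 + 131×4.18 + 153×4.18 = 1993.9
T_out = 89045 / 1993.9 = 44.659 °C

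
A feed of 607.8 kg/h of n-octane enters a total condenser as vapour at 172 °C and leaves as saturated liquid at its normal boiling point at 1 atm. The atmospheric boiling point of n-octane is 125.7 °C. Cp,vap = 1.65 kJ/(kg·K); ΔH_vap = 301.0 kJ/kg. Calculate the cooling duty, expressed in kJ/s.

Q_c = 63.7 kJ/s

vapour 172→125.7 °C: -76.395 kJ/kg
condensation at 125.7 °C: -301 kJ/kg
Δh = -76.395 + -301 = -377.39 kJ/kg
Q = ṁ·Δh = 607.8 kg/h × -377.39 kJ/kg = -229380 kJ/h
|Q| = 63.717 kW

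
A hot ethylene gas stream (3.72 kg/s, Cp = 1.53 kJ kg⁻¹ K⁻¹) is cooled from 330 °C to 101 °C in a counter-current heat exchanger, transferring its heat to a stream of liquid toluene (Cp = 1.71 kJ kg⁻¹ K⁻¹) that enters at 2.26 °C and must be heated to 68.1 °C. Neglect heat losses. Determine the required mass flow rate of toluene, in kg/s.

Heat released by hot stream: Q = 3.72 × 1.53 × (330 − 101) = 1303.4 kJ/s
Energy balance on cold side (adiabatic exchanger): Q = ṁ_c·Cp_c·(T_c,out − T_c,in)
ṁ_c = 1303.4 / [1.71 × (68.1 − 2.26)] = 11.577 kg/s

ṁ_c = 11.6 kg/s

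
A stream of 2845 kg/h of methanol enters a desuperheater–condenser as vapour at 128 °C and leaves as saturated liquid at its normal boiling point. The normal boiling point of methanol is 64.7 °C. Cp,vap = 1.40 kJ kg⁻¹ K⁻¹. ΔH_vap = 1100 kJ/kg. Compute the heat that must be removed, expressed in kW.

vapour 128→64.7 °C: -88.62 kJ/kg
condensation at 64.7 °C: -1100 kJ/kg
Δh = -88.62 + -1100 = -1188.6 kJ/kg
Q = ṁ·Δh = 2845 kg/h × -1188.6 kJ/kg = -3.3816e+06 kJ/h
|Q| = 939.34 kW

Q_c = 939 kW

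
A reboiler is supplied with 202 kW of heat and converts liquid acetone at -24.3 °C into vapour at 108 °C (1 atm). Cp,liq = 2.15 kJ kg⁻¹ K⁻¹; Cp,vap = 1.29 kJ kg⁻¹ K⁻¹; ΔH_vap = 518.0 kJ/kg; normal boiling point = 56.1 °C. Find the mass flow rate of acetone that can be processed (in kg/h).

Δh = 2.15×(56.1−-24.3) + 518.0 + 1.29×(108−56.1) = 757.81 kJ/kg
Q = 202 kW = 202 kJ/s = 727200 kJ/h
ṁ = Q/Δh = 727200 / 757.81 = 959.61 kg/h

ṁ = 960 kg/h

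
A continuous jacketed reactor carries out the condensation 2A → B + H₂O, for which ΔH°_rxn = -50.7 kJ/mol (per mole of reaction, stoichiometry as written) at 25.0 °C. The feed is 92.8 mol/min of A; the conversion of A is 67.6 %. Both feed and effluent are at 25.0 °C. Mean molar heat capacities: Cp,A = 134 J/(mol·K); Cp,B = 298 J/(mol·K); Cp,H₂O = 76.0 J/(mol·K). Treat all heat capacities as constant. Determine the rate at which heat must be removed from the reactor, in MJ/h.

Extent of reaction ξ = 0.676 × 92.8 / 2 = 31.366 mol/min
Reaction term: ξ·ΔH°_rxn = 31.366 × -50.7 = -1590.3 kJ/min
Q = ΔH = -1590.3 kJ/min = -26.505 kW
Heat removed = 95.417 MJ/h

Q_out = 95.4 MJ/h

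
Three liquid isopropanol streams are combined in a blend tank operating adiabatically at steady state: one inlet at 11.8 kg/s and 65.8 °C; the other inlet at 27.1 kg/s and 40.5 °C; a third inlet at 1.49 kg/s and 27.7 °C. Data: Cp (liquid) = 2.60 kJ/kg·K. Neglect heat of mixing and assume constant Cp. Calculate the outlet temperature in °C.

T_out = 47.4 °C

No heat crosses the boundary, so H_out = H_in.
T_out = Σ ṁᵢCp,ᵢTᵢ / Σ ṁᵢCp,ᵢ
      = 4979.7 / 105.01 = 47.419 °C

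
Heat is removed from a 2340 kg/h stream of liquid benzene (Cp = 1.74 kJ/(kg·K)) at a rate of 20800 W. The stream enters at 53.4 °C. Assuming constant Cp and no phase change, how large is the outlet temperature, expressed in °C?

T_out = 35.0 °C

Q = 20800 W = 74880 kJ/h
ΔT = Q/(ṁ·Cp) = 74880/(2340×1.74) = 18.391 K
T_out = 53.4 − 18.391 = 35.009 °C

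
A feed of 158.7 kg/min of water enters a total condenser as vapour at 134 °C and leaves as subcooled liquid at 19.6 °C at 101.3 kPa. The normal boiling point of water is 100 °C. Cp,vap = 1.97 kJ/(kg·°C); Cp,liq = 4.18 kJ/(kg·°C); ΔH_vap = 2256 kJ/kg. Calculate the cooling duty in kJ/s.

Q_c = 7030 kJ/s

vapour 134→100 °C: -66.98 kJ/kg
condensation at 100 °C: -2256 kJ/kg
liquid 100→19.6 °C: -336.07 kJ/kg
Δh = -66.98 + -2256 + -336.07 = -2659.1 kJ/kg
Q = ṁ·Δh = 158.7 kg/min × -2659.1 kJ/kg = -421990 kJ/min
|Q| = 7033.2 kW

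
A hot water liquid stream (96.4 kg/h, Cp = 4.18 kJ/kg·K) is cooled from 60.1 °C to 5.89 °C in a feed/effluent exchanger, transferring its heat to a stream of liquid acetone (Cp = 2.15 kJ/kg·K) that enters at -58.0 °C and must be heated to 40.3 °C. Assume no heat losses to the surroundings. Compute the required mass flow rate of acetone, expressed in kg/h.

ṁ_c = 103 kg/h

Heat released by hot stream: Q = 96.4 × 4.18 × (60.1 − 5.89) = 21844 kJ/h
Energy balance on cold side (adiabatic exchanger): Q = ṁ_c·Cp_c·(T_c,out − T_c,in)
ṁ_c = 21844 / [2.15 × (40.3 − -58.0)] = 103.36 kg/h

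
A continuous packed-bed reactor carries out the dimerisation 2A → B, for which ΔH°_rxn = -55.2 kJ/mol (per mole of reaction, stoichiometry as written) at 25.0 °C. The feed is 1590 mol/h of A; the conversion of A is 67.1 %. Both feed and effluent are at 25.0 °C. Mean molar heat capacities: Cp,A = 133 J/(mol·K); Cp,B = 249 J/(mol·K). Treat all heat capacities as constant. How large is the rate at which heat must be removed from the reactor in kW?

Q_out = 8.18 kW

Extent of reaction ξ = 0.671 × 1590 / 2 = 533.45 mol/h
Reaction term: ξ·ΔH°_rxn = 533.45 × -55.2 = -29446 kJ/h
Q = ΔH = -29446 kJ/h = -8.1795 kW
Heat removed = 8.1795 kW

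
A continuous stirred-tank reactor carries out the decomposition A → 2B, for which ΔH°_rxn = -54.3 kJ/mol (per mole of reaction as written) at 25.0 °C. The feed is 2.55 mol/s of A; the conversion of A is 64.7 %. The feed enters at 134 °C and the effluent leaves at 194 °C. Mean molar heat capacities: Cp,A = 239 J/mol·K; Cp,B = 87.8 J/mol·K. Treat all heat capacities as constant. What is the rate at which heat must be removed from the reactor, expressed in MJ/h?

Q_out = 255 MJ/h

Extent of reaction ξ = 0.647 × 2.55 = 1.6499 mol/s
Reaction term: ξ·ΔH°_rxn = 1.6499 × -54.3 = -89.587 kJ/s
Sensible, feed 134→25 °C: -66.43 kJ/s
Outlet flows (mol/s): A 0.90015, B 3.2997
Sensible, products 25→194 °C: 85.32 kJ/s
Q = ΔH = -70.697 kJ/s = -70.697 kW
Heat removed = 254.51 MJ/h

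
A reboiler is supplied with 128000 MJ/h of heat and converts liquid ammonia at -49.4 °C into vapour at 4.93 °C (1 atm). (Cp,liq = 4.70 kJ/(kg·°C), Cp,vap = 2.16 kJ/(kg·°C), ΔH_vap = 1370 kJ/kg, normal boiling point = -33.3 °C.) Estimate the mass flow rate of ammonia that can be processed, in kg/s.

Δh = 4.70×(-33.3−-49.4) + 1370 + 2.16×(4.93−-33.3) = 1528.2 kJ/kg
Q = 128000 MJ/h = 35556 kJ/s = 35556 kJ/s
ṁ = Q/Δh = 35556 / 1528.2 = 23.266 kg/s

ṁ = 23.3 kg/s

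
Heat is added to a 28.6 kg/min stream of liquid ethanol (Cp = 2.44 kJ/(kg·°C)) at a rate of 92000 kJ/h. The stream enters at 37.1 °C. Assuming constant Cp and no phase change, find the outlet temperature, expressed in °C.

T_out = 59.1 °C

Q = 92000 kJ/h = 1533.3 kJ/min
ΔT = Q/(ṁ·Cp) = 1533.3/(28.6×2.44) = 21.973 K
T_out = 37.1 + 21.973 = 59.073 °C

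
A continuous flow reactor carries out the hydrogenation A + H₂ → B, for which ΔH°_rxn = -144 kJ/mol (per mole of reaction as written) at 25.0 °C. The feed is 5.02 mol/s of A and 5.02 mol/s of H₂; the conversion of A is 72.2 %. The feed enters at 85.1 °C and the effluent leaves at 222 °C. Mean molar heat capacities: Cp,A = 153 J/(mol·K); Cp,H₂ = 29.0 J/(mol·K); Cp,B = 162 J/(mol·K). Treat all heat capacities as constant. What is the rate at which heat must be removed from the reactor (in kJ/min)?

Extent of reaction ξ = 0.722 × 5.02 = 3.6244 mol/s
Reaction term: ξ·ΔH°_rxn = 3.6244 × -144 = -521.92 kJ/s
Sensible, feed 85.1→25 °C: -54.91 kJ/s
Outlet flows (mol/s): A 1.3956, H₂ 1.3956, B 3.6244
Sensible, products 25→222 °C: 165.71 kJ/s
Q = ΔH = -411.12 kJ/s = -411.12 kW
Heat removed = 24667 kJ/min

Q_out = 24700 kJ/min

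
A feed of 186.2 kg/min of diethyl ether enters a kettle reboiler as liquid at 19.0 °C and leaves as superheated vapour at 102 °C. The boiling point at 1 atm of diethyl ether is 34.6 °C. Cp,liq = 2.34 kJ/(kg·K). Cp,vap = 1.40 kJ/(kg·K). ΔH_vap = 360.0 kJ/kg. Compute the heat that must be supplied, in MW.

Q = 1.52 MW

liquid 19.0→34.6 °C: 36.504 kJ/kg
vaporisation at 34.6 °C: 360 kJ/kg
vapour 34.6→102 °C: 94.36 kJ/kg
Δh = 36.504 + 360 + 94.36 = 490.86 kJ/kg
Q = ṁ·Δh = 186.2 kg/min × 490.86 kJ/kg = 91399 kJ/min
|Q| = 1523.3 kW = 1.5233 MW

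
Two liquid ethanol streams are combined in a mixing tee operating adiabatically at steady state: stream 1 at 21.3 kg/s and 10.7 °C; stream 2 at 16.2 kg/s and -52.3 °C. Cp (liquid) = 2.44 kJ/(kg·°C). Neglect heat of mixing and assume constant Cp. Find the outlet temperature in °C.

No heat crosses the boundary, so H_out = H_in.
Σ ṁᵢCp,ᵢTᵢ = 21.3×2.44×10.7 + 16.2×2.44×-52.3 = -1511.2
Σ ṁᵢCp,ᵢ = 21.3×2.44 + 16.2×2.44 = 91.5
T_out = -1511.2 / 91.5 = -16.516 °C

T_out = -16.5 °C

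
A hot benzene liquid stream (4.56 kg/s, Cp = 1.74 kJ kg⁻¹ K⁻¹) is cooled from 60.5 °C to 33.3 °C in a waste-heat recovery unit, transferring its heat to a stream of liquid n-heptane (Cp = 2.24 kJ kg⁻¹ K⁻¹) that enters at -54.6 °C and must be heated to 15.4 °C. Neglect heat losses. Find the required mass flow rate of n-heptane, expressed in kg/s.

ṁ_c = 1.38 kg/s

Heat released by hot stream: Q = 4.56 × 1.74 × (60.5 − 33.3) = 215.82 kJ/s
Energy balance on cold side (adiabatic exchanger): Q = ṁ_c·Cp_c·(T_c,out − T_c,in)
ṁ_c = 215.82 / [2.24 × (15.4 − -54.6)] = 1.3764 kg/s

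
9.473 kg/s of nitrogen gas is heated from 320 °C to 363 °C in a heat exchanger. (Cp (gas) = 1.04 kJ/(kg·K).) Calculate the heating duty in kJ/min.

Q = ṁ·Cp·ΔT = 9.473 × 1.04 × (363 − 320) = 423.63 kJ/s
Heating duty = 25418 kJ/min

Q = 25400 kJ/min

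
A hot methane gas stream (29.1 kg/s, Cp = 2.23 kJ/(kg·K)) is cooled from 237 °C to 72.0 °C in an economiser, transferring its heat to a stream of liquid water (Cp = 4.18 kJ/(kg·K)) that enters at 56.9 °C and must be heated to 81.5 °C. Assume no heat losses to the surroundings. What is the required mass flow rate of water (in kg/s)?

ṁ_c = 104 kg/s

Heat released by hot stream: Q = 29.1 × 2.23 × (237 − 72.0) = 10707 kJ/s
Energy balance on cold side (adiabatic exchanger): Q = ṁ_c·Cp_c·(T_c,out − T_c,in)
ṁ_c = 10707 / [4.18 × (81.5 − 56.9)] = 104.13 kg/s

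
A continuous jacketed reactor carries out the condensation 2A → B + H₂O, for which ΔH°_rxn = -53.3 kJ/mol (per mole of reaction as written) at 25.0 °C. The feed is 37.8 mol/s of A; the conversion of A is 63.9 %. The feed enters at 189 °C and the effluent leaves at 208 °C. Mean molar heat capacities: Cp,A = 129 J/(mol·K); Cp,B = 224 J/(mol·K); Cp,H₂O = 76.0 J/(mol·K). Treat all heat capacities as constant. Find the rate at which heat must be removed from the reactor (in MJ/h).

Extent of reaction ξ = 0.639 × 37.8 / 2 = 12.077 mol/s
Reaction term: ξ·ΔH°_rxn = 12.077 × -53.3 = -643.71 kJ/s
Sensible, feed 189→25 °C: -799.7 kJ/s
Outlet flows (mol/s): A 13.646, B 12.077, H₂O 12.077
Sensible, products 25→208 °C: 985.17 kJ/s
Q = ΔH = -458.24 kJ/s = -458.24 kW
Heat removed = 1649.7 MJ/h

Q_out = 1650 MJ/h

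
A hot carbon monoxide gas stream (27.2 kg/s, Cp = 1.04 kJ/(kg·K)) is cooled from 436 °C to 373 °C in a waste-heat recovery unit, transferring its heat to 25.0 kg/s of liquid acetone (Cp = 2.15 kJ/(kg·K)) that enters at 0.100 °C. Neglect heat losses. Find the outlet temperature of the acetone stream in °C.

T_c,out = 33.3 °C

Heat released by hot stream: Q = 27.2 × 1.04 × (436 − 373) = 1782.1 kJ/s
Energy balance on cold side (adiabatic exchanger): Q = ṁ_c·Cp_c·(T_c,out − T_c,in)
T_c,out = 0.100 + 1782.1/(25.0 × 2.15) = 33.256 °C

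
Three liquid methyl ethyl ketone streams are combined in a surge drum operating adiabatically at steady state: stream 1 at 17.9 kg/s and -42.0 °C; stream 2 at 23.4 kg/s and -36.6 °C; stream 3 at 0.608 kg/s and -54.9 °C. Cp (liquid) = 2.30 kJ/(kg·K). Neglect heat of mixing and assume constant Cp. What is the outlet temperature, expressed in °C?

T_out = -39.2 °C

No heat crosses the boundary, so H_out = H_in.
T_out = Σ ṁᵢCp,ᵢTᵢ / Σ ṁᵢCp,ᵢ
      = -3775.7 / 96.388 = -39.172 °C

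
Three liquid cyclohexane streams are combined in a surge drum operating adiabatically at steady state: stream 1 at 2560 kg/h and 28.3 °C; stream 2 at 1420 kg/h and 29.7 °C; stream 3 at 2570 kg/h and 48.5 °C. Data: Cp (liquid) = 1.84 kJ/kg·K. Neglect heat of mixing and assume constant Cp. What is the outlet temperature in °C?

T_out = 36.5 °C

Energy balance with Q = 0: Σ ṁᵢCp,ᵢ(T_out − Tᵢ) = 0
Σ ṁᵢCp,ᵢTᵢ = 2560×1.84×28.3 + 1420×1.84×29.7 + 2570×1.84×48.5 = 440250
Σ ṁᵢCp,ᵢ = 2560×1.84 + 1420×1.84 + 2570×1.84 = 12052
T_out = 440250 / 12052 = 36.529 °C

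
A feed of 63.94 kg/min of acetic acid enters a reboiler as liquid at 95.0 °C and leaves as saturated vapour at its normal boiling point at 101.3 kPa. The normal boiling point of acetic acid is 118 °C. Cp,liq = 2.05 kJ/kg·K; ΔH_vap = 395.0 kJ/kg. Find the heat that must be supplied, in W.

Q = 471000 W

liquid 95.0→118 °C: 47.15 kJ/kg
vaporisation at 118 °C: 395 kJ/kg
Δh = 47.15 + 395 = 442.15 kJ/kg
Q = ṁ·Δh = 63.94 kg/min × 442.15 kJ/kg = 28271 kJ/min
|Q| = 471.18 kW = 471180 W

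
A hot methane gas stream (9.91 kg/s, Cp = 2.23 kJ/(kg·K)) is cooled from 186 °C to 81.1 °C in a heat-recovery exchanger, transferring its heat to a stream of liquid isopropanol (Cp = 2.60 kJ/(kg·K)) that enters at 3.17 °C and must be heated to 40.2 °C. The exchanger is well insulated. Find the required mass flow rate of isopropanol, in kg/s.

Heat released by hot stream: Q = 9.91 × 2.23 × (186 − 81.1) = 2318.2 kJ/s
Energy balance on cold side (adiabatic exchanger): Q = ṁ_c·Cp_c·(T_c,out − T_c,in)
ṁ_c = 2318.2 / [2.60 × (40.2 − 3.17)] = 24.078 kg/s

ṁ_c = 24.1 kg/s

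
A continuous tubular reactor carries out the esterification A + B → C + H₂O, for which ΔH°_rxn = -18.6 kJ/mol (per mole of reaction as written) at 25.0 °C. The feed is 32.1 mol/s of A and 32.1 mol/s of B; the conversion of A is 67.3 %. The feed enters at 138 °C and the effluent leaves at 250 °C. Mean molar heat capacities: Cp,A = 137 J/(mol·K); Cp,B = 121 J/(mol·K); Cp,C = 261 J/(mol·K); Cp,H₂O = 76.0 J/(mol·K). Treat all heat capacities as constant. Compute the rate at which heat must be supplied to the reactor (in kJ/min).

Extent of reaction ξ = 0.673 × 32.1 = 21.603 mol/s
Reaction term: ξ·ΔH°_rxn = 21.603 × -18.6 = -401.82 kJ/s
Sensible, feed 138→25 °C: -935.84 kJ/s
Outlet flows (mol/s): A 10.497, B 10.497, C 21.603, H₂O 21.603
Sensible, products 25→250 °C: 2247.4 kJ/s
Q = ΔH = 909.74 kJ/s = 909.74 kW
Heat supplied = 54584 kJ/min

Q_in = 54600 kJ/min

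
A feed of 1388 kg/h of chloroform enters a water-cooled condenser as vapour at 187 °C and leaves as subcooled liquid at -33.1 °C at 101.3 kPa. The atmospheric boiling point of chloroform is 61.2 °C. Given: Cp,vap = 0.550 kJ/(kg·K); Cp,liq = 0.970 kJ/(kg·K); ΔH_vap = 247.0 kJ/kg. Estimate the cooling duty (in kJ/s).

Q_c = 157 kJ/s

vapour 187→61.2 °C: -69.19 kJ/kg
condensation at 61.2 °C: -247 kJ/kg
liquid 61.2→-33.1 °C: -91.471 kJ/kg
Δh = -69.19 + -247 + -91.471 = -407.66 kJ/kg
Q = ṁ·Δh = 1388 kg/h × -407.66 kJ/kg = -565830 kJ/h
|Q| = 157.18 kW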